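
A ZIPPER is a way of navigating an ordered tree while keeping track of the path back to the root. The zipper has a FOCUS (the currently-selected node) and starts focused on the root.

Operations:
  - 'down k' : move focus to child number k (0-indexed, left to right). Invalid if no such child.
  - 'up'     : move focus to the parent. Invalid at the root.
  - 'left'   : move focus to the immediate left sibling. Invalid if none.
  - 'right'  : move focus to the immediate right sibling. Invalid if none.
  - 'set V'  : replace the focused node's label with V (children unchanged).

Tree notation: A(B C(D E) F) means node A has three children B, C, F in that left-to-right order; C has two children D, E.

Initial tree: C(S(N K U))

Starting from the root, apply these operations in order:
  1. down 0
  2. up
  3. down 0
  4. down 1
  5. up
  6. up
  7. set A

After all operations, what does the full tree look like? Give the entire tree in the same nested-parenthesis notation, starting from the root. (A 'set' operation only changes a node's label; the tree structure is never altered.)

Step 1 (down 0): focus=S path=0 depth=1 children=['N', 'K', 'U'] left=[] right=[] parent=C
Step 2 (up): focus=C path=root depth=0 children=['S'] (at root)
Step 3 (down 0): focus=S path=0 depth=1 children=['N', 'K', 'U'] left=[] right=[] parent=C
Step 4 (down 1): focus=K path=0/1 depth=2 children=[] left=['N'] right=['U'] parent=S
Step 5 (up): focus=S path=0 depth=1 children=['N', 'K', 'U'] left=[] right=[] parent=C
Step 6 (up): focus=C path=root depth=0 children=['S'] (at root)
Step 7 (set A): focus=A path=root depth=0 children=['S'] (at root)

Answer: A(S(N K U))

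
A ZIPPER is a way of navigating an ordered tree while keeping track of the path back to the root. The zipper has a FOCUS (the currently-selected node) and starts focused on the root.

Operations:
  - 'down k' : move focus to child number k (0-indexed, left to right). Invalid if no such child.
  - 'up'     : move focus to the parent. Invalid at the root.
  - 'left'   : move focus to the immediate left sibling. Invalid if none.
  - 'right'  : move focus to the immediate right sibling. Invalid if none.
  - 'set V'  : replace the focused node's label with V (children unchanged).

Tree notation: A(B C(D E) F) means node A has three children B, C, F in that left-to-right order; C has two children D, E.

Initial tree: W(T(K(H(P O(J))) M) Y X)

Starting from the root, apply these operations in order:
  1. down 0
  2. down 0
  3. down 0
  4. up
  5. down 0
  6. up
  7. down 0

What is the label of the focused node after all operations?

Answer: H

Derivation:
Step 1 (down 0): focus=T path=0 depth=1 children=['K', 'M'] left=[] right=['Y', 'X'] parent=W
Step 2 (down 0): focus=K path=0/0 depth=2 children=['H'] left=[] right=['M'] parent=T
Step 3 (down 0): focus=H path=0/0/0 depth=3 children=['P', 'O'] left=[] right=[] parent=K
Step 4 (up): focus=K path=0/0 depth=2 children=['H'] left=[] right=['M'] parent=T
Step 5 (down 0): focus=H path=0/0/0 depth=3 children=['P', 'O'] left=[] right=[] parent=K
Step 6 (up): focus=K path=0/0 depth=2 children=['H'] left=[] right=['M'] parent=T
Step 7 (down 0): focus=H path=0/0/0 depth=3 children=['P', 'O'] left=[] right=[] parent=K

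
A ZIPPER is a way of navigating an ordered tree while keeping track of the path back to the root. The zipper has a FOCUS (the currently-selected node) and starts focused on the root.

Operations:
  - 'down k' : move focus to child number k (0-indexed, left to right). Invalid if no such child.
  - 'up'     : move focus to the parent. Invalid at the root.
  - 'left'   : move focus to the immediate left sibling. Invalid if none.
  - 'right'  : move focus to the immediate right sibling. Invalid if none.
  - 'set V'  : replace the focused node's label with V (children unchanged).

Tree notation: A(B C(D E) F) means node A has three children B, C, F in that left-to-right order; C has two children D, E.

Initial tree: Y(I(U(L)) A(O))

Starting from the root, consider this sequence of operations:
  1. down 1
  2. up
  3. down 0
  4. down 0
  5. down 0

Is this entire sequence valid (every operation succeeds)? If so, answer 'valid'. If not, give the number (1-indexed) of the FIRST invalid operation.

Step 1 (down 1): focus=A path=1 depth=1 children=['O'] left=['I'] right=[] parent=Y
Step 2 (up): focus=Y path=root depth=0 children=['I', 'A'] (at root)
Step 3 (down 0): focus=I path=0 depth=1 children=['U'] left=[] right=['A'] parent=Y
Step 4 (down 0): focus=U path=0/0 depth=2 children=['L'] left=[] right=[] parent=I
Step 5 (down 0): focus=L path=0/0/0 depth=3 children=[] left=[] right=[] parent=U

Answer: valid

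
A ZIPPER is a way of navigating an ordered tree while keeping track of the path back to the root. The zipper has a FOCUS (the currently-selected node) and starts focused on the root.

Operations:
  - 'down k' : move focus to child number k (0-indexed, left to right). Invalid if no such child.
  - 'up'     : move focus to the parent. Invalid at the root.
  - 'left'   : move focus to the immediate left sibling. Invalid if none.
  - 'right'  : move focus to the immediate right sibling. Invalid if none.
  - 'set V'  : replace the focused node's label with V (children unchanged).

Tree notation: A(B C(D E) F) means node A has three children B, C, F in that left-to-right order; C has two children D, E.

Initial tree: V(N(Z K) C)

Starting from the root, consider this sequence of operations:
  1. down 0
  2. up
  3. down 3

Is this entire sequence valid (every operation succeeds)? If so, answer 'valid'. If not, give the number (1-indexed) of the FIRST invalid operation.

Step 1 (down 0): focus=N path=0 depth=1 children=['Z', 'K'] left=[] right=['C'] parent=V
Step 2 (up): focus=V path=root depth=0 children=['N', 'C'] (at root)
Step 3 (down 3): INVALID

Answer: 3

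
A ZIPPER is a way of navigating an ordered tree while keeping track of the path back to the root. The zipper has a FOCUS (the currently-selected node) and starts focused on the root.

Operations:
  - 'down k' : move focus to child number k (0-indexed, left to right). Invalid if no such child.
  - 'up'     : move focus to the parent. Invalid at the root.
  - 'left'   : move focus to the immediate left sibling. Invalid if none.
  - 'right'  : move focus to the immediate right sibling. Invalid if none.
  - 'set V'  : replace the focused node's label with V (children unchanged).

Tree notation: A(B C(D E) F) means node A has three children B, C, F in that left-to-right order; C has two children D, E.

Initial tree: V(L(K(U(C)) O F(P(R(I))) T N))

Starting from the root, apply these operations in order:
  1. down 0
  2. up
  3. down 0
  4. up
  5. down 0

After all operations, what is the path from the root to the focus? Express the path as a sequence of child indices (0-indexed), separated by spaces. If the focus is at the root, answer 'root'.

Answer: 0

Derivation:
Step 1 (down 0): focus=L path=0 depth=1 children=['K', 'O', 'F', 'T', 'N'] left=[] right=[] parent=V
Step 2 (up): focus=V path=root depth=0 children=['L'] (at root)
Step 3 (down 0): focus=L path=0 depth=1 children=['K', 'O', 'F', 'T', 'N'] left=[] right=[] parent=V
Step 4 (up): focus=V path=root depth=0 children=['L'] (at root)
Step 5 (down 0): focus=L path=0 depth=1 children=['K', 'O', 'F', 'T', 'N'] left=[] right=[] parent=V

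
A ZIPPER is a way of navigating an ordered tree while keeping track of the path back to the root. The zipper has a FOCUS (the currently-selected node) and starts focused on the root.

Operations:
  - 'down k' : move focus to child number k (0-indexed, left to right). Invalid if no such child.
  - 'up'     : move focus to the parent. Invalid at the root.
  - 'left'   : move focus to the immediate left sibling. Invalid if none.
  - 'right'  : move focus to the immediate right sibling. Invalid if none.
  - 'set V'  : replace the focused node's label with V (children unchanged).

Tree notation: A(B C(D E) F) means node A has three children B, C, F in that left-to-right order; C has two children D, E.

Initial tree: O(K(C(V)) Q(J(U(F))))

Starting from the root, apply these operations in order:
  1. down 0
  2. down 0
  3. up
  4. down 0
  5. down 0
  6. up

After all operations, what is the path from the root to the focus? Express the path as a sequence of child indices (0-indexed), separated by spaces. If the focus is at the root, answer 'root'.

Step 1 (down 0): focus=K path=0 depth=1 children=['C'] left=[] right=['Q'] parent=O
Step 2 (down 0): focus=C path=0/0 depth=2 children=['V'] left=[] right=[] parent=K
Step 3 (up): focus=K path=0 depth=1 children=['C'] left=[] right=['Q'] parent=O
Step 4 (down 0): focus=C path=0/0 depth=2 children=['V'] left=[] right=[] parent=K
Step 5 (down 0): focus=V path=0/0/0 depth=3 children=[] left=[] right=[] parent=C
Step 6 (up): focus=C path=0/0 depth=2 children=['V'] left=[] right=[] parent=K

Answer: 0 0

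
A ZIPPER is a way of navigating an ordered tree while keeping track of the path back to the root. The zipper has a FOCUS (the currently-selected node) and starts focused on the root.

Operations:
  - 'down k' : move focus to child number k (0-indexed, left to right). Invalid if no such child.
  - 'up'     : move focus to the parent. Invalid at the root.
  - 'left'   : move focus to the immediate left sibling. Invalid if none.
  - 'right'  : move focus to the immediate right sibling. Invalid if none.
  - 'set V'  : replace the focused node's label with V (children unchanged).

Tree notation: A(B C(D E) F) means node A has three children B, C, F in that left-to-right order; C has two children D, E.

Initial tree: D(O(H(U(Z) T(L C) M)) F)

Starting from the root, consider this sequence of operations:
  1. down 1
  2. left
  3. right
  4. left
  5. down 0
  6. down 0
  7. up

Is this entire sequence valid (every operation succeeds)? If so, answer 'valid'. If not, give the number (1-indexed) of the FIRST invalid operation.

Answer: valid

Derivation:
Step 1 (down 1): focus=F path=1 depth=1 children=[] left=['O'] right=[] parent=D
Step 2 (left): focus=O path=0 depth=1 children=['H'] left=[] right=['F'] parent=D
Step 3 (right): focus=F path=1 depth=1 children=[] left=['O'] right=[] parent=D
Step 4 (left): focus=O path=0 depth=1 children=['H'] left=[] right=['F'] parent=D
Step 5 (down 0): focus=H path=0/0 depth=2 children=['U', 'T', 'M'] left=[] right=[] parent=O
Step 6 (down 0): focus=U path=0/0/0 depth=3 children=['Z'] left=[] right=['T', 'M'] parent=H
Step 7 (up): focus=H path=0/0 depth=2 children=['U', 'T', 'M'] left=[] right=[] parent=O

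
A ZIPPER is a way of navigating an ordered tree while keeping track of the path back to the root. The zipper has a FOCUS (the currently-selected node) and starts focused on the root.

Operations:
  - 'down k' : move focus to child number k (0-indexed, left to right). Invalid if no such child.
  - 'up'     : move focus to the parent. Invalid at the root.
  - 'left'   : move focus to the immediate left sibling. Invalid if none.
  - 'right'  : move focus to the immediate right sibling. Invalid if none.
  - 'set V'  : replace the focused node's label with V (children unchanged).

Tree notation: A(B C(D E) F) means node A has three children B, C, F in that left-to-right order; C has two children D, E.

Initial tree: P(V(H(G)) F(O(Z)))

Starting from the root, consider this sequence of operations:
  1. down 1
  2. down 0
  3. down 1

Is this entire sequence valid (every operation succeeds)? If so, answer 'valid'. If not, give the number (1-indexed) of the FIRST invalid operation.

Step 1 (down 1): focus=F path=1 depth=1 children=['O'] left=['V'] right=[] parent=P
Step 2 (down 0): focus=O path=1/0 depth=2 children=['Z'] left=[] right=[] parent=F
Step 3 (down 1): INVALID

Answer: 3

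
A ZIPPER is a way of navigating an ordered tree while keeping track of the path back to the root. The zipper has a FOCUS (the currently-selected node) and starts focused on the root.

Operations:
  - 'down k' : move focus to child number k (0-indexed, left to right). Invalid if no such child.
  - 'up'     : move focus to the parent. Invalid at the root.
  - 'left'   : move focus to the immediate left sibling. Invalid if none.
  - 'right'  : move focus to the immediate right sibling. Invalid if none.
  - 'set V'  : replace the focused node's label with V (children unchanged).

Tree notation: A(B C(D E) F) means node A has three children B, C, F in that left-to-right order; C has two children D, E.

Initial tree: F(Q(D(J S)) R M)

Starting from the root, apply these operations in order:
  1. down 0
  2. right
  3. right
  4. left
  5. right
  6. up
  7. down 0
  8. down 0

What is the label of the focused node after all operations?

Answer: D

Derivation:
Step 1 (down 0): focus=Q path=0 depth=1 children=['D'] left=[] right=['R', 'M'] parent=F
Step 2 (right): focus=R path=1 depth=1 children=[] left=['Q'] right=['M'] parent=F
Step 3 (right): focus=M path=2 depth=1 children=[] left=['Q', 'R'] right=[] parent=F
Step 4 (left): focus=R path=1 depth=1 children=[] left=['Q'] right=['M'] parent=F
Step 5 (right): focus=M path=2 depth=1 children=[] left=['Q', 'R'] right=[] parent=F
Step 6 (up): focus=F path=root depth=0 children=['Q', 'R', 'M'] (at root)
Step 7 (down 0): focus=Q path=0 depth=1 children=['D'] left=[] right=['R', 'M'] parent=F
Step 8 (down 0): focus=D path=0/0 depth=2 children=['J', 'S'] left=[] right=[] parent=Q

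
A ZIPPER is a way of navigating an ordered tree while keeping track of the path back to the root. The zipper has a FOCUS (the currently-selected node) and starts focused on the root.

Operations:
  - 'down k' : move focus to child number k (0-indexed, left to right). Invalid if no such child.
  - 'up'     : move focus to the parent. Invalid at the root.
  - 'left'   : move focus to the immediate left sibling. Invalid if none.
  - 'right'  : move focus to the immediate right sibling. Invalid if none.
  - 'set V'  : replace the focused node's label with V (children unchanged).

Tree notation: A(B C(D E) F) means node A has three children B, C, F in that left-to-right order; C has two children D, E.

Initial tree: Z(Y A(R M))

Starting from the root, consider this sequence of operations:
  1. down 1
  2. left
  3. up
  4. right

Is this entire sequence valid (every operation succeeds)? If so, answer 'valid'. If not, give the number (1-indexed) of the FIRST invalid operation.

Answer: 4

Derivation:
Step 1 (down 1): focus=A path=1 depth=1 children=['R', 'M'] left=['Y'] right=[] parent=Z
Step 2 (left): focus=Y path=0 depth=1 children=[] left=[] right=['A'] parent=Z
Step 3 (up): focus=Z path=root depth=0 children=['Y', 'A'] (at root)
Step 4 (right): INVALID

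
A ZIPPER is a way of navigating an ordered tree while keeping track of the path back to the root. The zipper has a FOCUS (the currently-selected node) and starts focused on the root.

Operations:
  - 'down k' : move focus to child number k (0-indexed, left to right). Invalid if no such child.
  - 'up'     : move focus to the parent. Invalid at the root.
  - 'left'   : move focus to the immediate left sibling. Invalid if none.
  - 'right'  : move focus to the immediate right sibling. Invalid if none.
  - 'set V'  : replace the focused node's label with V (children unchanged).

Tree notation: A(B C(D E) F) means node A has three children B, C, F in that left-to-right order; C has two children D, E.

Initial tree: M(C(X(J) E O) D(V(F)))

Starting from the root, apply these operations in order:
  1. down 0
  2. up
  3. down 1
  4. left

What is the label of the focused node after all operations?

Step 1 (down 0): focus=C path=0 depth=1 children=['X', 'E', 'O'] left=[] right=['D'] parent=M
Step 2 (up): focus=M path=root depth=0 children=['C', 'D'] (at root)
Step 3 (down 1): focus=D path=1 depth=1 children=['V'] left=['C'] right=[] parent=M
Step 4 (left): focus=C path=0 depth=1 children=['X', 'E', 'O'] left=[] right=['D'] parent=M

Answer: C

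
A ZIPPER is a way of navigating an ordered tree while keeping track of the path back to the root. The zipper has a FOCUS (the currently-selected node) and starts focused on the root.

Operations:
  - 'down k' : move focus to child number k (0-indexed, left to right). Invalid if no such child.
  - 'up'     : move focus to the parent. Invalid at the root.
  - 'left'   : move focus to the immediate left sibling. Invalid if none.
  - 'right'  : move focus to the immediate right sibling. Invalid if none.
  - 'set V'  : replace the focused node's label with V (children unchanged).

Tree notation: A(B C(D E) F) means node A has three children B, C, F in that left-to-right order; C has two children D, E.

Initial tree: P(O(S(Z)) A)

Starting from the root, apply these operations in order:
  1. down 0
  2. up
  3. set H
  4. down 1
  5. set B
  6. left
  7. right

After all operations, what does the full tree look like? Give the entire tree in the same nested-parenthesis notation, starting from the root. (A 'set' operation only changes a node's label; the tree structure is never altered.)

Step 1 (down 0): focus=O path=0 depth=1 children=['S'] left=[] right=['A'] parent=P
Step 2 (up): focus=P path=root depth=0 children=['O', 'A'] (at root)
Step 3 (set H): focus=H path=root depth=0 children=['O', 'A'] (at root)
Step 4 (down 1): focus=A path=1 depth=1 children=[] left=['O'] right=[] parent=H
Step 5 (set B): focus=B path=1 depth=1 children=[] left=['O'] right=[] parent=H
Step 6 (left): focus=O path=0 depth=1 children=['S'] left=[] right=['B'] parent=H
Step 7 (right): focus=B path=1 depth=1 children=[] left=['O'] right=[] parent=H

Answer: H(O(S(Z)) B)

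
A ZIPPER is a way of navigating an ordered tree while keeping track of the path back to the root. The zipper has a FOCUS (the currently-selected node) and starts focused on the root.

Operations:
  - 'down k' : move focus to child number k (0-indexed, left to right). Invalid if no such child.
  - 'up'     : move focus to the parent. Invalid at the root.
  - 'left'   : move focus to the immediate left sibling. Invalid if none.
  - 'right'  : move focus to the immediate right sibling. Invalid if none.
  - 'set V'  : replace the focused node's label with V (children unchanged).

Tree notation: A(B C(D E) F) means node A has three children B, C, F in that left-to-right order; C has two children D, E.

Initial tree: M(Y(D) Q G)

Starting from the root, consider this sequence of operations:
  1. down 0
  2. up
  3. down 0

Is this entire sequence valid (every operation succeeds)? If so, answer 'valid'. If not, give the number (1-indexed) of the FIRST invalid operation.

Step 1 (down 0): focus=Y path=0 depth=1 children=['D'] left=[] right=['Q', 'G'] parent=M
Step 2 (up): focus=M path=root depth=0 children=['Y', 'Q', 'G'] (at root)
Step 3 (down 0): focus=Y path=0 depth=1 children=['D'] left=[] right=['Q', 'G'] parent=M

Answer: valid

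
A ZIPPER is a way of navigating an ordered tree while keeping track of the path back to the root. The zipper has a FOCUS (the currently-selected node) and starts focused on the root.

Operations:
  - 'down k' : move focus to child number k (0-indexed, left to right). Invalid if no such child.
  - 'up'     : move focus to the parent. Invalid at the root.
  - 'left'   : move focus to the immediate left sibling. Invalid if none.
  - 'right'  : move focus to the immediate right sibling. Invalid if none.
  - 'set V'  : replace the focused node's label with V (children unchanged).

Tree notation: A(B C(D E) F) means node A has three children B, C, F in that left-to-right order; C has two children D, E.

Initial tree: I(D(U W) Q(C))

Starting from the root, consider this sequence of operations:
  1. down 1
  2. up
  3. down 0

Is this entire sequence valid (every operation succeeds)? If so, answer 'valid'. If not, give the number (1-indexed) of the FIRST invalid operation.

Step 1 (down 1): focus=Q path=1 depth=1 children=['C'] left=['D'] right=[] parent=I
Step 2 (up): focus=I path=root depth=0 children=['D', 'Q'] (at root)
Step 3 (down 0): focus=D path=0 depth=1 children=['U', 'W'] left=[] right=['Q'] parent=I

Answer: valid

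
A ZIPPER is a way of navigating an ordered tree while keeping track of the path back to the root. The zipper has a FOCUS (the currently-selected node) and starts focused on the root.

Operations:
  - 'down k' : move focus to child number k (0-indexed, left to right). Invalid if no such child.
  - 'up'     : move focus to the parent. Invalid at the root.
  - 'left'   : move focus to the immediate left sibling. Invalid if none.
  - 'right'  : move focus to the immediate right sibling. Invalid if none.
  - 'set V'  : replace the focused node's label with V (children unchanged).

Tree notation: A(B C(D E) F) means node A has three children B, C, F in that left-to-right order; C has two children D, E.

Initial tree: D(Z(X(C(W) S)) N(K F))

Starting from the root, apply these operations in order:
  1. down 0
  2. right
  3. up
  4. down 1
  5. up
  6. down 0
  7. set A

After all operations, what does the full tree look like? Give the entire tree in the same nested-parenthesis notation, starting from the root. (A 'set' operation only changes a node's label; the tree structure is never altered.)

Answer: D(A(X(C(W) S)) N(K F))

Derivation:
Step 1 (down 0): focus=Z path=0 depth=1 children=['X'] left=[] right=['N'] parent=D
Step 2 (right): focus=N path=1 depth=1 children=['K', 'F'] left=['Z'] right=[] parent=D
Step 3 (up): focus=D path=root depth=0 children=['Z', 'N'] (at root)
Step 4 (down 1): focus=N path=1 depth=1 children=['K', 'F'] left=['Z'] right=[] parent=D
Step 5 (up): focus=D path=root depth=0 children=['Z', 'N'] (at root)
Step 6 (down 0): focus=Z path=0 depth=1 children=['X'] left=[] right=['N'] parent=D
Step 7 (set A): focus=A path=0 depth=1 children=['X'] left=[] right=['N'] parent=D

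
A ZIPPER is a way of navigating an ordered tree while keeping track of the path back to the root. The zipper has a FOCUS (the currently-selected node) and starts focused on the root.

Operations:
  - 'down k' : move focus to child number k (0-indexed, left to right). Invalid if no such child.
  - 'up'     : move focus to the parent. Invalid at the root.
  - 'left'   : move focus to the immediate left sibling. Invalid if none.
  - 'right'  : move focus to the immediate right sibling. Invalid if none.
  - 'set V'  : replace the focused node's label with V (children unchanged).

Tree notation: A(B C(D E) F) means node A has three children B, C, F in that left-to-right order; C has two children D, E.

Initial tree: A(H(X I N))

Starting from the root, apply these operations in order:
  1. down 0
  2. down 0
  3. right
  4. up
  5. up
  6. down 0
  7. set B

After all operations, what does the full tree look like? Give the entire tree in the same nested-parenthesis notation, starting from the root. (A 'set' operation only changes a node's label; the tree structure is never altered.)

Step 1 (down 0): focus=H path=0 depth=1 children=['X', 'I', 'N'] left=[] right=[] parent=A
Step 2 (down 0): focus=X path=0/0 depth=2 children=[] left=[] right=['I', 'N'] parent=H
Step 3 (right): focus=I path=0/1 depth=2 children=[] left=['X'] right=['N'] parent=H
Step 4 (up): focus=H path=0 depth=1 children=['X', 'I', 'N'] left=[] right=[] parent=A
Step 5 (up): focus=A path=root depth=0 children=['H'] (at root)
Step 6 (down 0): focus=H path=0 depth=1 children=['X', 'I', 'N'] left=[] right=[] parent=A
Step 7 (set B): focus=B path=0 depth=1 children=['X', 'I', 'N'] left=[] right=[] parent=A

Answer: A(B(X I N))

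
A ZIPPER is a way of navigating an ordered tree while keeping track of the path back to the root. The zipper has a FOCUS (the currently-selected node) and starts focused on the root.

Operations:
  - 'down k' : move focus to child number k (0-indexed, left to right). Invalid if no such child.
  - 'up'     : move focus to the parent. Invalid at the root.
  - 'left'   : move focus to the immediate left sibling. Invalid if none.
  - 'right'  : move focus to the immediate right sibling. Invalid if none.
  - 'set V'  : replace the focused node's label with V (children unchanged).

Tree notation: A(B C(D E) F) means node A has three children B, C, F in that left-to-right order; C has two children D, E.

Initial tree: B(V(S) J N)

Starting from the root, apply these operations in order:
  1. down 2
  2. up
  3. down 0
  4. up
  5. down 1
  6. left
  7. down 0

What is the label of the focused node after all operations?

Answer: S

Derivation:
Step 1 (down 2): focus=N path=2 depth=1 children=[] left=['V', 'J'] right=[] parent=B
Step 2 (up): focus=B path=root depth=0 children=['V', 'J', 'N'] (at root)
Step 3 (down 0): focus=V path=0 depth=1 children=['S'] left=[] right=['J', 'N'] parent=B
Step 4 (up): focus=B path=root depth=0 children=['V', 'J', 'N'] (at root)
Step 5 (down 1): focus=J path=1 depth=1 children=[] left=['V'] right=['N'] parent=B
Step 6 (left): focus=V path=0 depth=1 children=['S'] left=[] right=['J', 'N'] parent=B
Step 7 (down 0): focus=S path=0/0 depth=2 children=[] left=[] right=[] parent=V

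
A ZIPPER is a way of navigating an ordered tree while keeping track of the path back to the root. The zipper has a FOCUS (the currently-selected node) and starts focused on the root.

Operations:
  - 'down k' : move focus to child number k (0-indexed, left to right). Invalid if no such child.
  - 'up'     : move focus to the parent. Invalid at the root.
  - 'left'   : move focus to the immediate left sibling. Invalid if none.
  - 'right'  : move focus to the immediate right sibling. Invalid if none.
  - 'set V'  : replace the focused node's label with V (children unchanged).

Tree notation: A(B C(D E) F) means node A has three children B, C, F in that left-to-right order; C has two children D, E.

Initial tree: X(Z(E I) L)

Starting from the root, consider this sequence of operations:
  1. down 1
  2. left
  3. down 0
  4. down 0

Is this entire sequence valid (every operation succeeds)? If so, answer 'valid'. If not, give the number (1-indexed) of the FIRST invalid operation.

Answer: 4

Derivation:
Step 1 (down 1): focus=L path=1 depth=1 children=[] left=['Z'] right=[] parent=X
Step 2 (left): focus=Z path=0 depth=1 children=['E', 'I'] left=[] right=['L'] parent=X
Step 3 (down 0): focus=E path=0/0 depth=2 children=[] left=[] right=['I'] parent=Z
Step 4 (down 0): INVALID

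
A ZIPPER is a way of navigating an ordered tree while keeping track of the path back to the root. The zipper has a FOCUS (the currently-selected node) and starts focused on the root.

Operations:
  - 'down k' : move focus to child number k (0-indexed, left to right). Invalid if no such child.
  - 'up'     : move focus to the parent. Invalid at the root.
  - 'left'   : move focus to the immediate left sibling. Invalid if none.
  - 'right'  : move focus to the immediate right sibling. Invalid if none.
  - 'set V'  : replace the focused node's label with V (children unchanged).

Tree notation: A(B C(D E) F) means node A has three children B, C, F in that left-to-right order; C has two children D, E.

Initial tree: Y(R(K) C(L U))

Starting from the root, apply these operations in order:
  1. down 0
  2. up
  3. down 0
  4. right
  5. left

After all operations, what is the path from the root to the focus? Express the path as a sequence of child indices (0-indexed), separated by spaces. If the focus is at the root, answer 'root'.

Step 1 (down 0): focus=R path=0 depth=1 children=['K'] left=[] right=['C'] parent=Y
Step 2 (up): focus=Y path=root depth=0 children=['R', 'C'] (at root)
Step 3 (down 0): focus=R path=0 depth=1 children=['K'] left=[] right=['C'] parent=Y
Step 4 (right): focus=C path=1 depth=1 children=['L', 'U'] left=['R'] right=[] parent=Y
Step 5 (left): focus=R path=0 depth=1 children=['K'] left=[] right=['C'] parent=Y

Answer: 0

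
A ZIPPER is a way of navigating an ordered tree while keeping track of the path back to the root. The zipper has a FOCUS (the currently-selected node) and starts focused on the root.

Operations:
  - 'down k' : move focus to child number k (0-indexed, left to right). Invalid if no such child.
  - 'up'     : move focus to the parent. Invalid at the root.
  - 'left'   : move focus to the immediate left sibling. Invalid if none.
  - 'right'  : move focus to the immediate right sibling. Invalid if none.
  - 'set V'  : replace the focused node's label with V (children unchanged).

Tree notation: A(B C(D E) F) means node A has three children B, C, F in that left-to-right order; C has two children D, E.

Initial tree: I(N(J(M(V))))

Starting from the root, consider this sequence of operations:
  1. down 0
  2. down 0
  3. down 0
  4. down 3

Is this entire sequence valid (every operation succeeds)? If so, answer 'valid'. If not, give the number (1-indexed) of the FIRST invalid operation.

Step 1 (down 0): focus=N path=0 depth=1 children=['J'] left=[] right=[] parent=I
Step 2 (down 0): focus=J path=0/0 depth=2 children=['M'] left=[] right=[] parent=N
Step 3 (down 0): focus=M path=0/0/0 depth=3 children=['V'] left=[] right=[] parent=J
Step 4 (down 3): INVALID

Answer: 4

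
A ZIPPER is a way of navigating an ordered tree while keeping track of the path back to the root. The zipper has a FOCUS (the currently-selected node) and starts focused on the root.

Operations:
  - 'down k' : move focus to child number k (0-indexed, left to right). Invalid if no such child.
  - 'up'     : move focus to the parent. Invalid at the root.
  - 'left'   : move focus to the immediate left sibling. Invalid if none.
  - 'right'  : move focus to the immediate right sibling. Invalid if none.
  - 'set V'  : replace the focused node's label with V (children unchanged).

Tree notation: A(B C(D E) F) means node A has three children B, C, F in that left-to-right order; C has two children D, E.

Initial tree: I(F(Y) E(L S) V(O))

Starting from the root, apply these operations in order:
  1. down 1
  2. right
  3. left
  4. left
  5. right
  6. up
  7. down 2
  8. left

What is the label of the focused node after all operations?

Answer: E

Derivation:
Step 1 (down 1): focus=E path=1 depth=1 children=['L', 'S'] left=['F'] right=['V'] parent=I
Step 2 (right): focus=V path=2 depth=1 children=['O'] left=['F', 'E'] right=[] parent=I
Step 3 (left): focus=E path=1 depth=1 children=['L', 'S'] left=['F'] right=['V'] parent=I
Step 4 (left): focus=F path=0 depth=1 children=['Y'] left=[] right=['E', 'V'] parent=I
Step 5 (right): focus=E path=1 depth=1 children=['L', 'S'] left=['F'] right=['V'] parent=I
Step 6 (up): focus=I path=root depth=0 children=['F', 'E', 'V'] (at root)
Step 7 (down 2): focus=V path=2 depth=1 children=['O'] left=['F', 'E'] right=[] parent=I
Step 8 (left): focus=E path=1 depth=1 children=['L', 'S'] left=['F'] right=['V'] parent=I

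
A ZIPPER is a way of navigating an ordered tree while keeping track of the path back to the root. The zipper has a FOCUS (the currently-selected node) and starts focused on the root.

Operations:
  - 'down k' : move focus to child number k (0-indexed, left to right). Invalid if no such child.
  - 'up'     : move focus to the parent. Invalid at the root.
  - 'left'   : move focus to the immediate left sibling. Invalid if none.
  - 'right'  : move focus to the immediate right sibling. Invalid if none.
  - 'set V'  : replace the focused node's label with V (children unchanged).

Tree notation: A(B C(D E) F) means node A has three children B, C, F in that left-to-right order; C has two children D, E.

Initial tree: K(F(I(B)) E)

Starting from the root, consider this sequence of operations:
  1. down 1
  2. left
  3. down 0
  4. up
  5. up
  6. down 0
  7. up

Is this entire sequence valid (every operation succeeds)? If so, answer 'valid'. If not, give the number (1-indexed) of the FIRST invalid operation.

Step 1 (down 1): focus=E path=1 depth=1 children=[] left=['F'] right=[] parent=K
Step 2 (left): focus=F path=0 depth=1 children=['I'] left=[] right=['E'] parent=K
Step 3 (down 0): focus=I path=0/0 depth=2 children=['B'] left=[] right=[] parent=F
Step 4 (up): focus=F path=0 depth=1 children=['I'] left=[] right=['E'] parent=K
Step 5 (up): focus=K path=root depth=0 children=['F', 'E'] (at root)
Step 6 (down 0): focus=F path=0 depth=1 children=['I'] left=[] right=['E'] parent=K
Step 7 (up): focus=K path=root depth=0 children=['F', 'E'] (at root)

Answer: valid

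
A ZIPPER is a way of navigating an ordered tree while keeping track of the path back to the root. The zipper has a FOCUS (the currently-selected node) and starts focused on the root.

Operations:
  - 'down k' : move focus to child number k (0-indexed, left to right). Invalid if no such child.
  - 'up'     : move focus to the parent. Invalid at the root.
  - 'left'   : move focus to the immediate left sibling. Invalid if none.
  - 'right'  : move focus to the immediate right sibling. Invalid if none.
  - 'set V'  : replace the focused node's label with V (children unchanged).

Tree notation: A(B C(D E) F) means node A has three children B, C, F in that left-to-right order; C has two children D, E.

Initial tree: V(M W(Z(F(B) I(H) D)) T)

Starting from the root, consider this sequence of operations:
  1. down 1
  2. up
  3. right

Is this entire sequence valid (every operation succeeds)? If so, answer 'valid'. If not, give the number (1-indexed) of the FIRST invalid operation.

Step 1 (down 1): focus=W path=1 depth=1 children=['Z'] left=['M'] right=['T'] parent=V
Step 2 (up): focus=V path=root depth=0 children=['M', 'W', 'T'] (at root)
Step 3 (right): INVALID

Answer: 3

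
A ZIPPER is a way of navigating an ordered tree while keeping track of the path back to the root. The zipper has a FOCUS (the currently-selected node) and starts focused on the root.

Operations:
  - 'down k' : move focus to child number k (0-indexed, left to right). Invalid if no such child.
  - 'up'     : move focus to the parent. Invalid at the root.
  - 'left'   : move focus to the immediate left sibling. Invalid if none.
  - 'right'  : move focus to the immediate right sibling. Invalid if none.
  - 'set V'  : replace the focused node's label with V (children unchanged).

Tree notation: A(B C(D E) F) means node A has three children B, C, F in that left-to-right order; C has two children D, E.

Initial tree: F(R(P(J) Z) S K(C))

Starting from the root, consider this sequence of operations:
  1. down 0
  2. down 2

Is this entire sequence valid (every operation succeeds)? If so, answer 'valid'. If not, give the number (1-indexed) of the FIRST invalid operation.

Answer: 2

Derivation:
Step 1 (down 0): focus=R path=0 depth=1 children=['P', 'Z'] left=[] right=['S', 'K'] parent=F
Step 2 (down 2): INVALID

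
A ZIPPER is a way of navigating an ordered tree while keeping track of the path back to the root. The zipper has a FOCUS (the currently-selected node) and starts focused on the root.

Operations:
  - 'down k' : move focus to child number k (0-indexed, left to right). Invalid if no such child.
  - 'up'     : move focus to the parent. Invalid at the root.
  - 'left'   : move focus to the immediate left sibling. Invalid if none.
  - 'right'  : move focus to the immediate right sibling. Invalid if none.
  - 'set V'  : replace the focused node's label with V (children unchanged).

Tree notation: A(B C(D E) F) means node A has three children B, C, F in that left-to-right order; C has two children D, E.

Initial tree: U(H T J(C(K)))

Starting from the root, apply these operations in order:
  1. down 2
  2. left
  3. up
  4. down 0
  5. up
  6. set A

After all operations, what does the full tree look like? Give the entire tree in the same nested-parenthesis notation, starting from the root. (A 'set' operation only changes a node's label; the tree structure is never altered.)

Step 1 (down 2): focus=J path=2 depth=1 children=['C'] left=['H', 'T'] right=[] parent=U
Step 2 (left): focus=T path=1 depth=1 children=[] left=['H'] right=['J'] parent=U
Step 3 (up): focus=U path=root depth=0 children=['H', 'T', 'J'] (at root)
Step 4 (down 0): focus=H path=0 depth=1 children=[] left=[] right=['T', 'J'] parent=U
Step 5 (up): focus=U path=root depth=0 children=['H', 'T', 'J'] (at root)
Step 6 (set A): focus=A path=root depth=0 children=['H', 'T', 'J'] (at root)

Answer: A(H T J(C(K)))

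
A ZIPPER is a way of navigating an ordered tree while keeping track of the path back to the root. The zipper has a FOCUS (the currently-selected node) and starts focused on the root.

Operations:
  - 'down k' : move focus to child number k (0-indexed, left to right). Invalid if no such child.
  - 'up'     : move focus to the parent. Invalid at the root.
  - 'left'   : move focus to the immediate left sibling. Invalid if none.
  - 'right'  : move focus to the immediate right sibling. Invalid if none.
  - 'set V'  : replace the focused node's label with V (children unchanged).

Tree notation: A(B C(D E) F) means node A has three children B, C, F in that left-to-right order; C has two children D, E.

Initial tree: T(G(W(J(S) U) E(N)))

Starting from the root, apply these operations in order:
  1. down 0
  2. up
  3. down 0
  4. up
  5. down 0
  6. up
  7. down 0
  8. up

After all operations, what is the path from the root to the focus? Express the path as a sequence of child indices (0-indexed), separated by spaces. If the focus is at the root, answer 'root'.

Step 1 (down 0): focus=G path=0 depth=1 children=['W', 'E'] left=[] right=[] parent=T
Step 2 (up): focus=T path=root depth=0 children=['G'] (at root)
Step 3 (down 0): focus=G path=0 depth=1 children=['W', 'E'] left=[] right=[] parent=T
Step 4 (up): focus=T path=root depth=0 children=['G'] (at root)
Step 5 (down 0): focus=G path=0 depth=1 children=['W', 'E'] left=[] right=[] parent=T
Step 6 (up): focus=T path=root depth=0 children=['G'] (at root)
Step 7 (down 0): focus=G path=0 depth=1 children=['W', 'E'] left=[] right=[] parent=T
Step 8 (up): focus=T path=root depth=0 children=['G'] (at root)

Answer: root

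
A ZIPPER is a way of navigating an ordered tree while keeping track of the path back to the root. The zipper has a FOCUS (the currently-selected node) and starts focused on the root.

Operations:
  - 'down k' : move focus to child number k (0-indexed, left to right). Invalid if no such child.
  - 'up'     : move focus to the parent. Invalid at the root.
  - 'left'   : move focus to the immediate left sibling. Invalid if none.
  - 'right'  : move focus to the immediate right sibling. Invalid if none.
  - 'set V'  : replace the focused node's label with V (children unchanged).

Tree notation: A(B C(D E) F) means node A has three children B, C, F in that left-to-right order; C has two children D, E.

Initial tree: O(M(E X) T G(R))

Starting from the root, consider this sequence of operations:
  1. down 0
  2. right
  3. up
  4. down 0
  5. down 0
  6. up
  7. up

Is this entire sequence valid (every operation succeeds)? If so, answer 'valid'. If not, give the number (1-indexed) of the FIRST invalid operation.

Answer: valid

Derivation:
Step 1 (down 0): focus=M path=0 depth=1 children=['E', 'X'] left=[] right=['T', 'G'] parent=O
Step 2 (right): focus=T path=1 depth=1 children=[] left=['M'] right=['G'] parent=O
Step 3 (up): focus=O path=root depth=0 children=['M', 'T', 'G'] (at root)
Step 4 (down 0): focus=M path=0 depth=1 children=['E', 'X'] left=[] right=['T', 'G'] parent=O
Step 5 (down 0): focus=E path=0/0 depth=2 children=[] left=[] right=['X'] parent=M
Step 6 (up): focus=M path=0 depth=1 children=['E', 'X'] left=[] right=['T', 'G'] parent=O
Step 7 (up): focus=O path=root depth=0 children=['M', 'T', 'G'] (at root)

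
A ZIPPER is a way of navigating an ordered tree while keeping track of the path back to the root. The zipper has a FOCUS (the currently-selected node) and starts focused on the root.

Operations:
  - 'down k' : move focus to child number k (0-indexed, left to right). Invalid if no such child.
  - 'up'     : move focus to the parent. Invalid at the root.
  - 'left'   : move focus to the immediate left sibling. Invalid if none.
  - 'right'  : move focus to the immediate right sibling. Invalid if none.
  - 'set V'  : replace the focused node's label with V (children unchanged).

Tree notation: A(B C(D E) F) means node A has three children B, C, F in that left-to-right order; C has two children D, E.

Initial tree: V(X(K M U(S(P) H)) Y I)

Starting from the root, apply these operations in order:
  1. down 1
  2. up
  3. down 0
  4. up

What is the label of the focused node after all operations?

Step 1 (down 1): focus=Y path=1 depth=1 children=[] left=['X'] right=['I'] parent=V
Step 2 (up): focus=V path=root depth=0 children=['X', 'Y', 'I'] (at root)
Step 3 (down 0): focus=X path=0 depth=1 children=['K', 'M', 'U'] left=[] right=['Y', 'I'] parent=V
Step 4 (up): focus=V path=root depth=0 children=['X', 'Y', 'I'] (at root)

Answer: V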